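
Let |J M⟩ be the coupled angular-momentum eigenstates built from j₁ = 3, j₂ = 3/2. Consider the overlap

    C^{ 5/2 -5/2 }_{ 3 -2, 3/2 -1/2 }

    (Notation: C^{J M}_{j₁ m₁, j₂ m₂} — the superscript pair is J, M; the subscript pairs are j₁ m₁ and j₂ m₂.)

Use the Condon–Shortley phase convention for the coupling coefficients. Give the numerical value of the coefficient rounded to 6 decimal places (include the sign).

√[6·2!4!1!/8! · 1!5!1!2!0!5!] = √(1440/7)
  +(−1)^1/∏(1,1,4,0,0,1)! = -1/24  (running -1/24)
⟨..|..⟩ = √(1440/7)·(-1/24) = -0.597614

−√(5/14) ≈ -0.597614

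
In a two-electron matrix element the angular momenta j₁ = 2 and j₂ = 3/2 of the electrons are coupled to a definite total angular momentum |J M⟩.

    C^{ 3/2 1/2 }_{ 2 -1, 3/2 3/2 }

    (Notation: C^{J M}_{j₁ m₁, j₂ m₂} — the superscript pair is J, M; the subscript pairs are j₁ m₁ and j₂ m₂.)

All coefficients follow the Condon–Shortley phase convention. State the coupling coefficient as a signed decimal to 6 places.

√[4·2!2!1!/6! · 1!3!3!0!2!1!] = √(8/5)
  +(−1)^2/∏(2,0,1,1,1,0)! = 1/2  (running 1/2)
⟨..|..⟩ = √(8/5)·(1/2) = +0.632456

+√(2/5) = +0.632456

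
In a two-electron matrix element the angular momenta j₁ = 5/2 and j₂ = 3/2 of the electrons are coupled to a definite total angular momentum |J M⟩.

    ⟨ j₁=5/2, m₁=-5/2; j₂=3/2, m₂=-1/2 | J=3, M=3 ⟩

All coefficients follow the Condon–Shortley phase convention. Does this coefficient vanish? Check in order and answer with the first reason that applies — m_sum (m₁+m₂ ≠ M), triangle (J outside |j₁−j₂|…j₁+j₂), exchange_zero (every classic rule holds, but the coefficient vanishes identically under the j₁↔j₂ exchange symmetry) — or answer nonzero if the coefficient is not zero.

m_sum

m-sum: m₁+m₂ = -5/2+(-1/2) = -3, M = 3  ✗ ⇒ coefficient is 0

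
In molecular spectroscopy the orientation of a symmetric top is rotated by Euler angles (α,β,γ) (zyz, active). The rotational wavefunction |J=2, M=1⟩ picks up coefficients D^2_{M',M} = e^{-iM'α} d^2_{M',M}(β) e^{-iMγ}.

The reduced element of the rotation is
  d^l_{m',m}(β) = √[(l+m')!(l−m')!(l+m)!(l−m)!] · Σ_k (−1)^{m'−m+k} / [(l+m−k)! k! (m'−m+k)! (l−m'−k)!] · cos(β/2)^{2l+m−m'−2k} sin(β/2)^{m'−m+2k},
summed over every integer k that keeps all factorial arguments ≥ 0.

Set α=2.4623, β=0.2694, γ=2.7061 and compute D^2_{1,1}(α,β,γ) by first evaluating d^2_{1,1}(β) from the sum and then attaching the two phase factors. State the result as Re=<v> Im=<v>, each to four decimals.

First d^2_{1,1}(β=0.2694), then the phase factors e^{-i(1)α} and e^{-i(1)γ}:
With c≡cos(β/2)=0.990942 and s≡sin(β/2)=0.134293, N=[6·1·6·1]^{1/2}=6.000000
k∈{0,1} keeps every argument non-negative
  k=0: (−1)^0·6.0000/(6)·0.9909^4·0.1343^0 = +0.964256
  k=1: (−1)^1·6.0000/(2)·0.9909^2·0.1343^2 = -0.053128
d^2_{1,1}(0.2694) = +0.964256 -0.053128 = +0.911128
D = (-0.778017-0.628243i)·(+0.911128)·(-0.906662-0.421857i) = +0.401234+0.818025i

Re=0.4012 Im=0.8180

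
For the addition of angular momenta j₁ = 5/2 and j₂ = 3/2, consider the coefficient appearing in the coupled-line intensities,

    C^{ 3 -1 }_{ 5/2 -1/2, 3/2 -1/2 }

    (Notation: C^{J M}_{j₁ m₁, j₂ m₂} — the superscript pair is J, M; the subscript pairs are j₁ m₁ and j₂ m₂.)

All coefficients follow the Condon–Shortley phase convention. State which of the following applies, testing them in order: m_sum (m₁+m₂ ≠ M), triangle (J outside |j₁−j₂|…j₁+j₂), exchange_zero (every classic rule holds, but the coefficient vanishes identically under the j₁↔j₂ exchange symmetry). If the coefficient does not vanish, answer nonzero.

nonzero

m-sum: m₁+m₂ = -1/2+(-1/2) = -1, M = -1  ✓
triangle: |j₁−j₂| = 1 ≤ J = 3 ≤ j₁+j₂ = 4  ✓
exchange: j₁≠j₂ or m₁≠m₂ — the exchange symmetry imposes no constraint here
value check: CG = +√(1/60) = +0.129099 ≠ 0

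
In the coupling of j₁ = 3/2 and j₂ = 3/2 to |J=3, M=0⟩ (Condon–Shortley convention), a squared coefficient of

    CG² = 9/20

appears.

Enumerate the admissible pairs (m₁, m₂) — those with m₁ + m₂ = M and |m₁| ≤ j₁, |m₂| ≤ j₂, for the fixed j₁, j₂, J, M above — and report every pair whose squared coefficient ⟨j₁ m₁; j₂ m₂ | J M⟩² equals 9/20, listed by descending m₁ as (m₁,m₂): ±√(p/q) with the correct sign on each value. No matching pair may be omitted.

Admissible pairs with m₁+m₂ = M = 0: (-3/2,3/2), (-1/2,1/2), (1/2,-1/2), (3/2,-3/2)
  (m₁,m₂)=(3/2,-3/2): CG² = 1/20, CG = +√(1/20)
  (m₁,m₂)=(1/2,-1/2): CG² = 9/20, CG = +√(9/20)   ← matches the target
  (m₁,m₂)=(-1/2,1/2): CG² = 9/20, CG = +√(9/20)   ← matches the target
  (m₁,m₂)=(-3/2,3/2): CG² = 1/20, CG = +√(1/20)
Pairs with CG² = 9/20: (1/2,-1/2): +√(9/20); (-1/2,1/2): +√(9/20)

(1/2,-1/2): +√(9/20); (-1/2,1/2): +√(9/20)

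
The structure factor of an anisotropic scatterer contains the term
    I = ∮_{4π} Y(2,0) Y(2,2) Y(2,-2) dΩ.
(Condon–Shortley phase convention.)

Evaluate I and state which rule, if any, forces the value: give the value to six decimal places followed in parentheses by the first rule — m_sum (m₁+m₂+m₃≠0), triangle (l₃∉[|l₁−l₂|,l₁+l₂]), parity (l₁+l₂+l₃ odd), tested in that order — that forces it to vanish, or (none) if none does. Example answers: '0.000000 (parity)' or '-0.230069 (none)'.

-0.180224 (none)

Checks pass: Σm=0; 6 even; l₃=2∈[0,4].
(2·2+1)(2·2+1)(2·2+1) = 125
Δ: 2! 2! 2! / 7! → 1/630
sum: t=0:+1/8 t=1:−1/1 t=2:+1/8 = -3/4
3j²(2 2 2; 0 0 0) = Δ·Π!·Σ² = 2/35  (sign -1)
sum: t=2:+1/8 = 1/8
3j²(2 2 2; 0 2 -2) = Δ·Π!·Σ² = 2/35  (sign +1)
combine: 4πI² = 125·2/35·2/35 = 20/49
take √, sign -1: I = -0.18022375
No selection rule forces the value: the integral is nonzero (none).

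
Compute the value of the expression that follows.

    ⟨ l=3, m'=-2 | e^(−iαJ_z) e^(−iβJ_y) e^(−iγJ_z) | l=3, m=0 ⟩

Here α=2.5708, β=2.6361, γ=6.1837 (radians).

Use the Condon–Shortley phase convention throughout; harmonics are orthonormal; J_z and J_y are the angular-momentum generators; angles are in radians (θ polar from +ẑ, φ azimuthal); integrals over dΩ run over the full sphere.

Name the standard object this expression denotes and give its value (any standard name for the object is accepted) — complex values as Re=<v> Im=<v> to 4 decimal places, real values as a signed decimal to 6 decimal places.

This is a Wigner D-matrix element — the rotation-matrix element ⟨l m'| R(α,β,γ) |l m⟩ in the angular-momentum basis.
Split into d^3_{-2,0}(β=2.6361) × two z-phases.
With c≡cos(β/2)=0.250064 and s≡sin(β/2)=0.968229, N=[1·120·6·6]^{1/2}=65.726707
k: max(0,(0)−(-2))=2 … min(3+(0),3−(-2))=3
  k=2: (−1)^0·65.7267/(12)·0.2501^4·0.9682^2 = +0.020078
  k=3: (−1)^1·65.7267/(12)·0.2501^2·0.9682^4 = -0.301006
d^3_{-2,0}(2.6361) = +0.020078 -0.301006 = -0.280928
Phases: e^{-i·(-2)·2.5708}=+0.416154-0.909294i, e^{-i·(0)·6.1837}=+1.000000+0.000000i ⇒ D=-0.116909+0.255447i

Wigner D-matrix element, Re=-0.1169 Im=0.2554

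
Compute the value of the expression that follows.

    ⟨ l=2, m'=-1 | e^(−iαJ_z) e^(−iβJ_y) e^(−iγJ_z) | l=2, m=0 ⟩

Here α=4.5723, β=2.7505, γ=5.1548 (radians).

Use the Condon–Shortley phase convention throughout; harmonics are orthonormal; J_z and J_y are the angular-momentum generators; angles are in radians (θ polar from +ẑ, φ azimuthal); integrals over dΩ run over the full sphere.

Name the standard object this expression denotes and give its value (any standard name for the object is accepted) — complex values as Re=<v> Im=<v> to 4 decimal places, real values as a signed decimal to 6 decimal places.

Wigner D-matrix element, Re=0.0603 Im=0.4274

This is a Wigner D-matrix element — the rotation-matrix element ⟨l m'| R(α,β,γ) |l m⟩ in the angular-momentum basis.
D^2_{-1,0}(4.5723,2.7505,5.1548) = e^{-i·-1·4.5723}·d^2_{-1,0}(2.7505)·e^{-i·0·5.1548}. Compute d first:
Half-angle: c=0.194302, s=0.980942. N=√(1·6·2·2)=4.898979
Admissible k: 1..2 (factorial args all ≥0)
  k=1: (−1)^0·4.8990/(2)·0.1943^3·0.9809^1 = +0.017626
  k=2: (−1)^1·4.8990/(2)·0.1943^1·0.9809^3 = -0.449245
d^2_{-1,0}(2.7505) = +0.017626 -0.449245 = -0.431619
Attach z-rotation phases: D = e^{-i(-1)(4.5723)}·(-0.431619)·e^{-i(0)(5.1548)} = +0.060268+0.427391i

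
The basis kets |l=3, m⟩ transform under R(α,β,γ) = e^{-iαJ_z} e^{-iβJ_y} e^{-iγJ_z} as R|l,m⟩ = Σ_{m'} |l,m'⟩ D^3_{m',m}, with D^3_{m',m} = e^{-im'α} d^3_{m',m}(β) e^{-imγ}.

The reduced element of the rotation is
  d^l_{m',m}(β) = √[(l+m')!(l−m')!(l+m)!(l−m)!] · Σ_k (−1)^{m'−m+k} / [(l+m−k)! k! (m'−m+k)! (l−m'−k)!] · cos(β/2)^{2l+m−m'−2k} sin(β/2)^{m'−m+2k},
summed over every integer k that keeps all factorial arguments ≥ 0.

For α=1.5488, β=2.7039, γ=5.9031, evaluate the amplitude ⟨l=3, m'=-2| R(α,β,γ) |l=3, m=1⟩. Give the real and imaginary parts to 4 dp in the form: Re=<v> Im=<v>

First d^3_{-2,1}(β=2.7039), then the phase factors e^{-i(-2)α} and e^{-i(1)γ}:
Half-angle: c=0.217104, s=0.976149. N=√(1·120·24·2)=75.894664
k: max(0,(1)−(-2))=3 … min(3+(1),3−(-2))=4
  k=3: (−1)^0·75.8947/(12)·0.2171^3·0.9761^3 = +0.060198
  k=4: (−1)^1·75.8947/(24)·0.2171^1·0.9761^5 = -0.608480
d^3_{-2,1}(2.7039) = +0.060198 -0.608480 = -0.548283
Attach z-rotation phases: D = e^{-i(-2)(1.5488)}·(-0.548283)·e^{-i(1)(5.9031)} = +0.517607+0.180824i

Re=0.5176 Im=0.1808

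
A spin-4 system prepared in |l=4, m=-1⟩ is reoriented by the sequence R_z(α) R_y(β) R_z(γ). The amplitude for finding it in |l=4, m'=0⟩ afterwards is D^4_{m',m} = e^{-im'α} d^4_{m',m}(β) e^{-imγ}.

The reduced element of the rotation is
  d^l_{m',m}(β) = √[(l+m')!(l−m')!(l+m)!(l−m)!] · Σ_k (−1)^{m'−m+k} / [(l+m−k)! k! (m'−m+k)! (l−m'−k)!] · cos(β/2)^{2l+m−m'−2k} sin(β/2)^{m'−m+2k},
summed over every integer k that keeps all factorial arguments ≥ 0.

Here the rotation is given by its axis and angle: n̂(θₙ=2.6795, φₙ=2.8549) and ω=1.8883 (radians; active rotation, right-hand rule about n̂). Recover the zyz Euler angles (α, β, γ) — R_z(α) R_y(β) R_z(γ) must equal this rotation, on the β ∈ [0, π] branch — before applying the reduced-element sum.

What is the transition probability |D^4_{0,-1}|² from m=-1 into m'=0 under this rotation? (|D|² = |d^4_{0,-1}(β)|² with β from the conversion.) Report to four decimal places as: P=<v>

P=0.0527

Axis–angle → zyz. n̂ = (sinθₙcosφₙ, sinθₙsinφₙ, cosθₙ) = (-0.427626, +0.126070, -0.895122), ω = 1.8883.
R = I cosω + sinω [n̂]ₓ + (1−cosω) n̂n̂ᵀ gives
  R = [-0.072243, +0.779640, +0.622047; -0.921123, -0.291340, +0.258173; +0.382509, -0.554331, +0.739191]
β = atan2(√(R₁₃²+R₂₃²), R₃₃) = 0.738928; α = atan2(R₂₃, R₁₃) mod 2π = 0.393402; γ = atan2(R₃₂, −R₃₁) mod 2π = 4.108380
Split into d^4_{0,-1}(β=0.7389) × two z-phases.
c=cos(0.738928/2)=0.932521, s=sin(0.738928/2)=0.361115; N=√[24·24·6·120]=643.987578
Admissible k: 0..3 (factorial args all ≥0)
  k=0: (−1)^1·643.9876/(144)·0.9325^7·0.3611^1 = -0.990311
  k=1: (−1)^2·643.9876/(24)·0.9325^5·0.3611^3 = +0.891041
  k=2: (−1)^3·643.9876/(24)·0.9325^3·0.3611^5 = -0.133620
  k=3: (−1)^4·643.9876/(144)·0.9325^1·0.3611^7 = +0.003340
d^4_{0,-1}(0.7389) = -0.990311 +0.891041 -0.133620 +0.003340 = -0.229551
|D^4_{0,-1}|² = |d^4_{0,-1}(β)|² = (-0.229551)² = 0.052694 (the z-rotation phases have unit modulus)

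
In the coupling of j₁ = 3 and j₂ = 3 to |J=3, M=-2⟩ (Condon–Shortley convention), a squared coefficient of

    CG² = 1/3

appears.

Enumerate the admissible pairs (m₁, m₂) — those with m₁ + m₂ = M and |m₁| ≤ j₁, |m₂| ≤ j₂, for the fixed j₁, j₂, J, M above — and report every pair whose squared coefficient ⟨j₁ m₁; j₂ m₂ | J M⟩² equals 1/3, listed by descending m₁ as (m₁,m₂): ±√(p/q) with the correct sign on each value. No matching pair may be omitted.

(1,-3): +√(1/3); (-3,1): −√(1/3)

Admissible pairs with m₁+m₂ = M = -2: (-3,1), (-2,0), (-1,-1), (0,-2), (1,-3)
  (m₁,m₂)=(1,-3): CG² = 1/3, CG = +√(1/3)   ← matches the target
  (m₁,m₂)=(0,-2): CG² = 1/6, CG = −√(1/6)
  (m₁,m₂)=(-1,-1): CG² = 0/1, CG = 0
  (m₁,m₂)=(-2,0): CG² = 1/6, CG = +√(1/6)
  (m₁,m₂)=(-3,1): CG² = 1/3, CG = −√(1/3)   ← matches the target
Pairs with CG² = 1/3: (1,-3): +√(1/3); (-3,1): −√(1/3)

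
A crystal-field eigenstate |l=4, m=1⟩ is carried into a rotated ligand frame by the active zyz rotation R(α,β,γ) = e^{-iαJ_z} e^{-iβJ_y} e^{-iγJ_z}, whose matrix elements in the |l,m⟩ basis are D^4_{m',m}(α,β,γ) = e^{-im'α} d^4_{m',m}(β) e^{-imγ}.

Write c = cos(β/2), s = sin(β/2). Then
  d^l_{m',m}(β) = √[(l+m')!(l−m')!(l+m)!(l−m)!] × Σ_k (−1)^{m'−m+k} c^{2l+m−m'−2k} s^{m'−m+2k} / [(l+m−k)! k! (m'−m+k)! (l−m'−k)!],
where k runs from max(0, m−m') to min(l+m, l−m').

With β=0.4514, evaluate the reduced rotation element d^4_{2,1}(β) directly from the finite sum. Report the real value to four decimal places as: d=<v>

d=-0.5914

d^4_{2,1}(β=0.4514) via the finite sum:
Half-angle: c=0.974638, s=0.223789. N=√(720·2·120·6)=1018.233765
k: max(0,(1)−(2))=0 … min(4+(1),4−(2))=2
  k=0: (−1)^1·1018.2338/(240)·0.9746^7·0.2238^1 = -0.793189
  k=1: (−1)^2·1018.2338/(48)·0.9746^5·0.2238^3 = +0.209092
  k=2: (−1)^3·1018.2338/(72)·0.9746^3·0.2238^5 = -0.007349
d^4_{2,1}(0.4514) = -0.793189 +0.209092 -0.007349 = -0.591447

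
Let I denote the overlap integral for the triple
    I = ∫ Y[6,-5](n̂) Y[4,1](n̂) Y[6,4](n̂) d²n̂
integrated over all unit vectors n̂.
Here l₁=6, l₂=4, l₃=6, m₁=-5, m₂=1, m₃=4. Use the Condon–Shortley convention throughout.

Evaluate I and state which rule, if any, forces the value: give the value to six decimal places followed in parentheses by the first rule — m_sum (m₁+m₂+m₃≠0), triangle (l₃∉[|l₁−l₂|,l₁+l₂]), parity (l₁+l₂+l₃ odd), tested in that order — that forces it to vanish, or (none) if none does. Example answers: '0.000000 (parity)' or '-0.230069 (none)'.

m-sum 0 ✓  L=16 even ✓  2≤6≤10 ✓
Π(2lᵢ+1) = 13×9×13 = 1521
triangle coeff Δ(6,4,6) = 1/15315300
Σ_t [0,4]: t=0:+1/829440 t=1:−1/25920 t=2:+1/9216 t=3:−1/25920 t=4:+1/829440 = 7/207360
(3j)²=28/2431 [(6 4 6; 0 0 0)], sign=+1
Σ_t [3,4]: t=3:−1/967680 t=4:+1/725760 = 1/2903040
(3j)²=5/3094 [(6 4 6; -5 1 4)], sign=+1
⇒ 4πI² = 90/3179
I = (+1)√(90/3179/(4π)) = 0.04746473
No selection rule forces the value: the integral is nonzero (none).

0.047465 (none)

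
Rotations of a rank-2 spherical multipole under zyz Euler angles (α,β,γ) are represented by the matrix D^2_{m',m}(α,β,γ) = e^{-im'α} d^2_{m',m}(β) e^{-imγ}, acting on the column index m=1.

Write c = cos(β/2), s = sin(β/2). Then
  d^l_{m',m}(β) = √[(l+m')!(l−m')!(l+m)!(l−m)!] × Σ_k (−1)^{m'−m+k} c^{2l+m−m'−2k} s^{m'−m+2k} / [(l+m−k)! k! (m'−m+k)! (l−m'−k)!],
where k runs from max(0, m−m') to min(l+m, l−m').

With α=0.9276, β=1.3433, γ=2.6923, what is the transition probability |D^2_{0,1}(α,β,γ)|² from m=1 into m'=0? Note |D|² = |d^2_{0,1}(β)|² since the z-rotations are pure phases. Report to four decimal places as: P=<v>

Split into d^2_{0,1}(β=1.3433) × two z-phases.
Half-angle: c=0.782796, s=0.622278. N=√(2·2·6·1)=4.898979
k: max(0,(1)−(0))=1 … min(2+(1),2−(0))=2
  k=1: (−1)^0·4.8990/(2)·0.7828^3·0.6223^1 = +0.731149
  k=2: (−1)^1·4.8990/(2)·0.7828^1·0.6223^3 = -0.462039
d^2_{0,1}(1.3433) = +0.731149 -0.462039 = +0.269111
|D^2_{0,1}|² = |d^2_{0,1}(β)|² = (+0.269111)² = 0.072420 (the z-rotation phases have unit modulus)

P=0.0724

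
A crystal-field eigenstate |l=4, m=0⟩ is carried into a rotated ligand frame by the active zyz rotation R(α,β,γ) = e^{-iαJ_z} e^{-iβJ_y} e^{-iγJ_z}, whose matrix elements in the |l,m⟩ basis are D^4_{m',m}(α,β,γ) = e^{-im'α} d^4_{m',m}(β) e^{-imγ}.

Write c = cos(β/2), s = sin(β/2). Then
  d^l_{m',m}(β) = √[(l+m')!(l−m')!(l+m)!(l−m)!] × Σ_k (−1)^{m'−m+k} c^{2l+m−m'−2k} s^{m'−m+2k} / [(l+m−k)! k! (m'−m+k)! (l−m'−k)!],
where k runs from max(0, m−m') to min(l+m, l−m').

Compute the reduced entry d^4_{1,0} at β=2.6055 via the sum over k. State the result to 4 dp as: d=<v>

d^4_{1,0}(β=2.6055) via the finite sum:
With c≡cos(β/2)=0.264848 and s≡sin(β/2)=0.964290, N=[120·6·24·24]^{1/2}=643.987578
The bounds max(0,m−m')=0 and min(l+m,l−m')=3 give 4 terms
  k=0: (−1)^1·643.9876/(144)·0.2648^7·0.9643^1 = -0.000394
  k=1: (−1)^2·643.9876/(24)·0.2648^5·0.9643^3 = +0.031353
  k=2: (−1)^3·643.9876/(24)·0.2648^3·0.9643^5 = -0.415619
  k=3: (−1)^4·643.9876/(144)·0.2648^1·0.9643^7 = +0.918261
d^4_{1,0}(2.6055) = -0.000394 +0.031353 -0.415619 +0.918261 = +0.533600

d=0.5336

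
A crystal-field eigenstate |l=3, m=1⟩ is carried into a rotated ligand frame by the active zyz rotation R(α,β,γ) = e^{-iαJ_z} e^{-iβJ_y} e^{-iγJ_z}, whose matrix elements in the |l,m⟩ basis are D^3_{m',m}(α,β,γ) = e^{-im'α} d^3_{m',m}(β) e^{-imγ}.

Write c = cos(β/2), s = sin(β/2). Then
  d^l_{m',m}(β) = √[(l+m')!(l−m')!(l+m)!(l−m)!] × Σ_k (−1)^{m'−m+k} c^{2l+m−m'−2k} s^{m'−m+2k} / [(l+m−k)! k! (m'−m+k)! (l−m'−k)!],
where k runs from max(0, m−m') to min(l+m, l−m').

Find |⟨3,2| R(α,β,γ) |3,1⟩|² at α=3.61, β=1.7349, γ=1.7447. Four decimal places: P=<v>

D^3_{2,1}(3.6100,1.7349,1.7447) = e^{-i·2·3.6100}·d^3_{2,1}(1.7349)·e^{-i·1·1.7447}. Compute d first:
c=cos(1.734900/2)=0.646773, s=sin(1.734900/2)=0.762682; N=√[120·1·24·2]=75.894664
The bounds max(0,m−m')=0 and min(l+m,l−m')=1 give 2 terms
  k=0: (−1)^1·75.8947/(24)·0.6468^5·0.7627^1 = -0.272964
  k=1: (−1)^2·75.8947/(12)·0.6468^3·0.7627^3 = +0.759132
d^3_{2,1}(1.7349) = -0.272964 +0.759132 = +0.486169
|D^3_{2,1}|² = |d^3_{2,1}(β)|² = (+0.486169)² = 0.236360 (the z-rotation phases have unit modulus)

P=0.2364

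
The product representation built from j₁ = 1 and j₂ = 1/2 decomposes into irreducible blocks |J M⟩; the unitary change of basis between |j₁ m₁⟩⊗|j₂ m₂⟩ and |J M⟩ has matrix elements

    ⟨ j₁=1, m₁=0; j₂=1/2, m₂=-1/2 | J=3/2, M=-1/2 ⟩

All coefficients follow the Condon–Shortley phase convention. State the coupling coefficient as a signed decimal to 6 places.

+√(2/3) ≈ +0.816497

√[4·0!2!1!/4! · 1!1!0!1!1!2!] = √(2/3)
  +(−1)^0/∏(0,0,1,0,1,1)! = 1  (running 1)
⟨..|..⟩ = √(2/3)·(1) = +0.816497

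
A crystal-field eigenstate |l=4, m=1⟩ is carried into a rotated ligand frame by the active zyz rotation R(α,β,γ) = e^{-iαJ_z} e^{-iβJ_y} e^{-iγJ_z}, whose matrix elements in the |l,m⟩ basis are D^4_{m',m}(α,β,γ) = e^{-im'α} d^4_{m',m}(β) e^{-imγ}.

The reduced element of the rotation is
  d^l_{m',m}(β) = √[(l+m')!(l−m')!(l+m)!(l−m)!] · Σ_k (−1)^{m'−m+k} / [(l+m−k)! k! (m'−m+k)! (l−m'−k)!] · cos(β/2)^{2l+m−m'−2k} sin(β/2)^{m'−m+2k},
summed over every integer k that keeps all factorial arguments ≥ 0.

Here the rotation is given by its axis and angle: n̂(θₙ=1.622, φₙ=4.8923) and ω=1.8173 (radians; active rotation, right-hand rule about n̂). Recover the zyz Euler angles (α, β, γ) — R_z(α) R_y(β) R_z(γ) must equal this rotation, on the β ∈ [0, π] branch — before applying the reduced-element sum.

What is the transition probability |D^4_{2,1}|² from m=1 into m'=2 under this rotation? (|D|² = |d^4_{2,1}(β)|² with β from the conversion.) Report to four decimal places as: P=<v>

Axis–angle → zyz. n̂ = (sinθₙcosφₙ, sinθₙsinφₙ, cosθₙ) = (+0.178708, -0.982570, -0.051181), ω = 1.8173.
R = I cosω + sinω [n̂]ₓ + (1−cosω) n̂n̂ᵀ gives
  R = [-0.204285, -0.168806, -0.964247; -0.268074, +0.957012, -0.110745; +0.941490, +0.235866, -0.240756]
β = atan2(√(R₁₃²+R₂₃²), R₃₃) = 1.813941; α = atan2(R₂₃, R₁₃) mod 2π = 3.255943; γ = atan2(R₃₂, −R₃₁) mod 2π = 2.896121
D^4_{2,1}(3.2559,1.8139,2.8961) = e^{-i·2·3.2559}·d^4_{2,1}(1.8139)·e^{-i·1·2.8961}. Compute d first:
c=cos(1.813941/2)=0.616135, s=sin(1.813941/2)=0.787641; N=√[720·2·120·6]=1018.233765
Admissible k: 0..2 (factorial args all ≥0)
  k=0: (−1)^1·1018.2338/(240)·0.6161^7·0.7876^1 = -0.112640
  k=1: (−1)^2·1018.2338/(48)·0.6161^5·0.7876^3 = +0.920384
  k=2: (−1)^3·1018.2338/(72)·0.6161^3·0.7876^5 = -1.002728
d^4_{2,1}(1.8139) = -0.112640 +0.920384 -1.002728 = -0.194984
|D^4_{2,1}|² = |d^4_{2,1}(β)|² = (-0.194984)² = 0.038019 (the z-rotation phases have unit modulus)

P=0.0380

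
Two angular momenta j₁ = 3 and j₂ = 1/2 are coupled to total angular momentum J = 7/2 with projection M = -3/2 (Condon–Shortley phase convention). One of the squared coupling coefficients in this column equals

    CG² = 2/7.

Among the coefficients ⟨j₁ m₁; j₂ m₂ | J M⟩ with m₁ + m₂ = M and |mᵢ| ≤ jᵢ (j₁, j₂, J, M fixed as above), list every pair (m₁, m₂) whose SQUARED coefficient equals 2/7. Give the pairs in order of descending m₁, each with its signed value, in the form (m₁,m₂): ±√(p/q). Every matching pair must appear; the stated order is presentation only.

Admissible pairs with m₁+m₂ = M = -3/2: (-2,1/2), (-1,-1/2)
  (m₁,m₂)=(-1,-1/2): CG² = 5/7, CG = +√(5/7)
  (m₁,m₂)=(-2,1/2): CG² = 2/7, CG = +√(2/7)   ← matches the target
Pairs with CG² = 2/7: (-2,1/2): +√(2/7)

(-2,1/2): +√(2/7)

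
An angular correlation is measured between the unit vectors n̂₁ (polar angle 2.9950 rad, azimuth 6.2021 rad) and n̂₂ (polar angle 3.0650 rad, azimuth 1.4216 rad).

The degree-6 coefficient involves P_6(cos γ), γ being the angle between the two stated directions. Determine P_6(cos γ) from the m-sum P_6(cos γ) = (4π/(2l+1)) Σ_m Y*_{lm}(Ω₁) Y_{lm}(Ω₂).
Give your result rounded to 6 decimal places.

0.746769

Expand P_6 via completeness: Σ_{m} conj(Y_{6,m}) at Ω₁ times Y_{6,m} at Ω₂ —
  term(m=-6) = (-0.000000, -0.000000)   from Y*(Ω₁)=(0.000004, -0.000002), Y(Ω₂)=(-0.000000, -0.000000)
  term(m=-5) = (0.000000, -0.000000)   from Y*(Ω₁)=(-0.000101, 0.000043), Y(Ω₂)=(-0.000003, 0.000003)
  term(m=-4) = (0.000000, 0.000000)   from Y*(Ω₁)=(0.001503, -0.000505), Y(Ω₂)=(0.000101, 0.000068)
  term(m=-3) = (-0.000007, 0.000035)   from Y*(Ω₁)=(-0.015136, 0.003756), Y(Ω₂)=(0.000999, -0.002082)
  term(m=-2) = (-0.003094, -0.000424)   from Y*(Ω₁)=(0.102805, -0.016820), Y(Ω₂)=(-0.028653, -0.008813)
  term(m=-1) = (0.007189, -0.105391)   from Y*(Ω₁)=(-0.430000, 0.034943), Y(Ω₂)=(-0.036397, 0.242139)
  term(m=+0) = (0.764361, 0.000000)   from Y*(Ω₁)=(0.800044, -0.000000), Y(Ω₂)=(0.955399, 0.000000)
  term(m=+1) = (0.007189, 0.105391)   from Y*(Ω₁)=(0.430000, 0.034943), Y(Ω₂)=(0.036397, 0.242139)
  term(m=+2) = (-0.003094, 0.000424)   from Y*(Ω₁)=(0.102805, 0.016820), Y(Ω₂)=(-0.028653, 0.008813)
  term(m=+3) = (-0.000007, -0.000035)   from Y*(Ω₁)=(0.015136, 0.003756), Y(Ω₂)=(-0.000999, -0.002082)
  term(m=+4) = (0.000000, -0.000000)   from Y*(Ω₁)=(0.001503, 0.000505), Y(Ω₂)=(0.000101, -0.000068)
  term(m=+5) = (0.000000, 0.000000)   from Y*(Ω₁)=(0.000101, 0.000043), Y(Ω₂)=(0.000003, 0.000003)
  term(m=+6) = (-0.000000, 0.000000)   from Y*(Ω₁)=(0.000004, 0.000002), Y(Ω₂)=(-0.000000, 0.000000)
Accumulated sum (0.772538, 0.000000); after 4π/(2l+1) scaling, (0.746769, 0.000000) ⇒ P_6 = 0.746769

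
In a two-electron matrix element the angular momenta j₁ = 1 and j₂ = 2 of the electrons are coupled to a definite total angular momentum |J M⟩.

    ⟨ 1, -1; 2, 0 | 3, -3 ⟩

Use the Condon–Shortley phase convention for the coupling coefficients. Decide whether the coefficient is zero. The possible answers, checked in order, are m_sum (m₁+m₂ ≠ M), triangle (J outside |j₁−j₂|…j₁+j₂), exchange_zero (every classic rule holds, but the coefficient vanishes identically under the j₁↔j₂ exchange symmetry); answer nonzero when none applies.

m_sum

m-sum: m₁+m₂ = -1+0 = -1, M = -3  ✗ ⇒ coefficient is 0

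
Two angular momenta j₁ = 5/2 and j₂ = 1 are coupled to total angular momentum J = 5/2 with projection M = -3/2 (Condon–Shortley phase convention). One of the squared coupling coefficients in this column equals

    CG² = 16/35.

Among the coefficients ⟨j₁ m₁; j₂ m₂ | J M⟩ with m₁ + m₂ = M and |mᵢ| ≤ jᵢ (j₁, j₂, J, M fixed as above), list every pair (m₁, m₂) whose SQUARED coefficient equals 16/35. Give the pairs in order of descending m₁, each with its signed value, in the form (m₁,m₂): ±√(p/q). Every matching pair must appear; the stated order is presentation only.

(-1/2,-1): +√(16/35)

Admissible pairs with m₁+m₂ = M = -3/2: (-5/2,1), (-3/2,0), (-1/2,-1)
  (m₁,m₂)=(-1/2,-1): CG² = 16/35, CG = +√(16/35)   ← matches the target
  (m₁,m₂)=(-3/2,0): CG² = 9/35, CG = −√(9/35)
  (m₁,m₂)=(-5/2,1): CG² = 2/7, CG = −√(2/7)
Pairs with CG² = 16/35: (-1/2,-1): +√(16/35)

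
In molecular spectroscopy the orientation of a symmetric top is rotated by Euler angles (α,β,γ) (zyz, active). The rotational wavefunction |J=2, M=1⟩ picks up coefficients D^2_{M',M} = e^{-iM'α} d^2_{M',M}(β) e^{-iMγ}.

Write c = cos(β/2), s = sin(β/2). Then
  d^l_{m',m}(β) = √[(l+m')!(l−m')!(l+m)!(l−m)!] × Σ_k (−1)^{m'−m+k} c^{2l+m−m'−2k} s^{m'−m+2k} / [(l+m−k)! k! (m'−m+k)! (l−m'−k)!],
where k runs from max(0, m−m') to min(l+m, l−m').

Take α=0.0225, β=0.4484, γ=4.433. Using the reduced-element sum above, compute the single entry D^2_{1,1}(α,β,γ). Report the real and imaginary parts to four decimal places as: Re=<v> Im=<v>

D^2_{1,1}(0.0225,0.4484,4.4330) = e^{-i·1·0.0225}·d^2_{1,1}(0.4484)·e^{-i·1·4.4330}. Compute d first:
c=cos(0.448400/2)=0.974972, s=sin(0.448400/2)=0.222326; N=√[6·1·6·1]=6.000000
k: max(0,(1)−(1))=0 … min(2+(1),2−(1))=1
  k=0: (−1)^0·6.0000/(6)·0.9750^4·0.2223^0 = +0.903585
  k=1: (−1)^1·6.0000/(2)·0.9750^2·0.2223^2 = -0.140957
d^2_{1,1}(0.4484) = +0.903585 -0.140957 = +0.762628
Phases: e^{-i·(1)·0.0225}=+0.999747-0.022498i, e^{-i·(1)·4.4330}=-0.275768+0.961224i ⇒ D=-0.193763+0.737602i

Re=-0.1938 Im=0.7376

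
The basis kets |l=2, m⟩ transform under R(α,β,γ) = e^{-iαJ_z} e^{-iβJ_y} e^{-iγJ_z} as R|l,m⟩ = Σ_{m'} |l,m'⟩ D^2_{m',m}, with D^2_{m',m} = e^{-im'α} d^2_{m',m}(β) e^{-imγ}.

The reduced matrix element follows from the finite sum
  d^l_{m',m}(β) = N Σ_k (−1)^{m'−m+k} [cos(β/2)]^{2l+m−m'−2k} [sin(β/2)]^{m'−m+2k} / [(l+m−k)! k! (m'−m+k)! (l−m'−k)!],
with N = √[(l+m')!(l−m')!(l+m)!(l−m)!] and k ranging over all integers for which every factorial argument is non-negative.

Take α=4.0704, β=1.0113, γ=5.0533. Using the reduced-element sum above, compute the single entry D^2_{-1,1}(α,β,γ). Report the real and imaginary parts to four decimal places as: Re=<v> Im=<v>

Re=0.2683 Im=-0.4025

Split into d^2_{-1,1}(β=1.0113) × two z-phases.
With c≡cos(β/2)=0.874860 and s≡sin(β/2)=0.484376, N=[1·6·6·1]^{1/2}=6.000000
Admissible k: 2..3 (factorial args all ≥0)
  k=2: (−1)^0·6.0000/(2)·0.8749^2·0.4844^2 = +0.538721
  k=3: (−1)^1·6.0000/(6)·0.8749^0·0.4844^4 = -0.055047
d^2_{-1,1}(1.0113) = +0.538721 -0.055047 = +0.483674
Attach z-rotation phases: D = e^{-i(-1)(4.0704)}·(+0.483674)·e^{-i(1)(5.0533)} = +0.268251-0.402470i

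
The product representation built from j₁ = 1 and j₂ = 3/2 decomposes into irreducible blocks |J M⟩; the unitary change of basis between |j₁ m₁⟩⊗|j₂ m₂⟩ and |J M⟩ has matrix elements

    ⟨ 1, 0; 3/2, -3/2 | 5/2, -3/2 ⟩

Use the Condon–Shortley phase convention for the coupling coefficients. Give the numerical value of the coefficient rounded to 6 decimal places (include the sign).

+0.632456  (= +√(2/5))

√[6·0!2!3!/6! · 1!1!0!3!1!4!] = √(72/5)
  +(−1)^0/∏(0,0,1,0,1,3)! = 1/6  (running 1/6)
⟨..|..⟩ = √(72/5)·(1/6) = +0.632456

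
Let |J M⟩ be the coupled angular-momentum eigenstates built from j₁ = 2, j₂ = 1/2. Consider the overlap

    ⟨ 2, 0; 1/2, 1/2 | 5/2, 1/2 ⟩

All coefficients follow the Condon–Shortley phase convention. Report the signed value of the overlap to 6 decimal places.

√[6·0!4!1!/6! · 2!2!1!0!3!2!] = √(48/5)
  +(−1)^0/∏(0,0,2,1,2,0)! = 1/4  (running 1/4)
⟨..|..⟩ = √(48/5)·(1/4) = +0.774597

+0.774597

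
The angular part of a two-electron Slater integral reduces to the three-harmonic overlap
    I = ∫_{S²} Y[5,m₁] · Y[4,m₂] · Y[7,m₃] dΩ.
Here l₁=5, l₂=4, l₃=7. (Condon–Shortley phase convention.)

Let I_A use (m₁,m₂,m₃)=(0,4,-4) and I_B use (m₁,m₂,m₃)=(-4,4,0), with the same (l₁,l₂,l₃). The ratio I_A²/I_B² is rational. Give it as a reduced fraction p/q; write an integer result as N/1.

55/3

Shared (l₁,l₂,l₃)=(5,4,7): N and (l;000)² cancel in I_A²/I_B².
A: Δ = 2!·8!·6!/17! = 1/6126120; Racah Σ t=2..2: t=2:+1/1036800 = 1/1036800; ⇒ 3j(5 4 7; 0 4 -4)² = 14/663, sgn -1
B: Δ = 2!·8!·6!/17! = 1/6126120; Racah Σ t=2..2: t=2:+1/7257600 = 1/7257600; ⇒ 3j(5 4 7; -4 4 0)² = 14/12155, sgn -1
I_A²/I_B² = (14/663)/(14/12155) = 55/3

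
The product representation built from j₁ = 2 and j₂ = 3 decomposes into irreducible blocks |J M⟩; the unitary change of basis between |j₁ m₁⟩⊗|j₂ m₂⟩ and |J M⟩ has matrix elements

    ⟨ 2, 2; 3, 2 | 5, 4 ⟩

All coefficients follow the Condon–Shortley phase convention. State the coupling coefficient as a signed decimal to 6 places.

+0.774597  (= +√(3/5))

√[11·0!4!6!/11! · 4!0!5!1!9!1!] = √(4976640)
  +(−1)^0/∏(0,0,0,5,4,1)! = 1/2880  (running 1/2880)
⟨..|..⟩ = √(4976640)·(1/2880) = +0.774597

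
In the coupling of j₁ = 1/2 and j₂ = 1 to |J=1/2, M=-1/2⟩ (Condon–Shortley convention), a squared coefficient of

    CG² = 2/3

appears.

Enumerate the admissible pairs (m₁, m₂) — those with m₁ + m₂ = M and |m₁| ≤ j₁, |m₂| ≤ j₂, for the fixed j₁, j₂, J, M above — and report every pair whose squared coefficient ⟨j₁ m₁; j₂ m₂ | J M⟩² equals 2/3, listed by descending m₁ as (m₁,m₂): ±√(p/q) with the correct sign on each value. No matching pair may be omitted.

(1/2,-1): +√(2/3)

Admissible pairs with m₁+m₂ = M = -1/2: (-1/2,0), (1/2,-1)
  (m₁,m₂)=(1/2,-1): CG² = 2/3, CG = +√(2/3)   ← matches the target
  (m₁,m₂)=(-1/2,0): CG² = 1/3, CG = −√(1/3)
Pairs with CG² = 2/3: (1/2,-1): +√(2/3)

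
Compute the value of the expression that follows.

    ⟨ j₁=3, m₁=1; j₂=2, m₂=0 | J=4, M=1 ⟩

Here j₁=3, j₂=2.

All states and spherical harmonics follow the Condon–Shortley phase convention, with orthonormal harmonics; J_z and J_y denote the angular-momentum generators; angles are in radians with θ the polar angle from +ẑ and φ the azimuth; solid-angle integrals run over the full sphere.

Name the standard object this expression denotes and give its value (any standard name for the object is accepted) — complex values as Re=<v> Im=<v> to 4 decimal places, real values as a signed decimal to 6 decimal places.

Clebsch–Gordan coefficient, +√(3/28) ≈ +0.327327

This is a Clebsch–Gordan (vector-coupling) coefficient.
triangle: 1!×5!×3!/10! = 720/3628800
(j±m)!: 4!×2!×2!×2!×5!×3! = 138240
prefactor² = (2J+1)×Δ×N² = 1728/7
  k=0: +1/(0!×1!×2!×2!×3!×1!) = 1/24
  k=1: −1/(1!×0!×1!×1!×4!×2!) = -1/48
Σ = 1/48  ⇒  CG² = 1728/7×(1/48)² = 3/28
CG = +√(3/28) = +0.327327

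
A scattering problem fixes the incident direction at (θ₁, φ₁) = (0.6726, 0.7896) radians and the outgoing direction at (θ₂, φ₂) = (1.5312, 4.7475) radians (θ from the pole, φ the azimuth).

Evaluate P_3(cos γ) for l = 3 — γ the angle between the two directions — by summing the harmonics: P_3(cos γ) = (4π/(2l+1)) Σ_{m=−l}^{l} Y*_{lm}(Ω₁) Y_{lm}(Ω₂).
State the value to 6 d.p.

Term-by-term m-sum for l=3 (normalisation 4π/7 = 1.795196):
  m=-3: Y*=-0.072239+0.070440i  Y=-0.043763-0.413937i  product +0.032319+0.026820i
  m=-2: Y*=-0.002608+0.310282i  Y=-0.040293+0.002834i  product -0.000774-0.012510i
  m=-1: Y*=+0.291946+0.294410i  Y=-0.011247-0.320199i  product +0.090986-0.096792i
  m=+0: Y*=+0.017286-0.000000i  Y=-0.044202+0.000000i  product -0.000764+0.000000i
  m=+1: Y*=-0.291946+0.294410i  Y=+0.011247-0.320199i  product +0.090986+0.096792i
  m=+2: Y*=-0.002608-0.310282i  Y=-0.040293-0.002834i  product -0.000774+0.012510i
  m=+3: Y*=+0.072239+0.070440i  Y=+0.043763-0.413937i  product +0.032319-0.026820i
Accumulated sum +0.244298+0.000000i; after 4π/(2l+1) scaling, +0.438563+0.000000i ⇒ P_3 = 0.438563

0.438563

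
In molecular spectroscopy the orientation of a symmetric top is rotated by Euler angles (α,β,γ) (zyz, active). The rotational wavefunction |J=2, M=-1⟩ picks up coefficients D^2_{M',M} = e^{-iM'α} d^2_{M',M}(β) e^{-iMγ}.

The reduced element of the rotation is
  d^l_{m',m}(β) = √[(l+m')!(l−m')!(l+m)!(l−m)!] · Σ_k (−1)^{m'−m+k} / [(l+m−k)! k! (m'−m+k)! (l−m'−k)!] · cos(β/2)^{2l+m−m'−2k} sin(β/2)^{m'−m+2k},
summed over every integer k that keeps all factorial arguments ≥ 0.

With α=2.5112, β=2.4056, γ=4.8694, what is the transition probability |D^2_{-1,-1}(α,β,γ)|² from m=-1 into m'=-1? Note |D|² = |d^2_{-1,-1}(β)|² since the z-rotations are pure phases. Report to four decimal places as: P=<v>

P=0.1032

Split into d^2_{-1,-1}(β=2.4056) × two z-phases.
c=cos(2.405600/2)=0.359747, s=sin(2.405600/2)=0.933050; N=√[1·6·1·6]=6.000000
k: max(0,(-1)−(-1))=0 … min(2+(-1),2−(-1))=1
  k=0: (−1)^0·6.0000/(6)·0.3597^4·0.9331^0 = +0.016749
  k=1: (−1)^1·6.0000/(2)·0.3597^2·0.9331^2 = -0.338006
d^2_{-1,-1}(2.4056) = +0.016749 -0.338006 = -0.321257
|D^2_{-1,-1}|² = |d^2_{-1,-1}(β)|² = (-0.321257)² = 0.103206 (the z-rotation phases have unit modulus)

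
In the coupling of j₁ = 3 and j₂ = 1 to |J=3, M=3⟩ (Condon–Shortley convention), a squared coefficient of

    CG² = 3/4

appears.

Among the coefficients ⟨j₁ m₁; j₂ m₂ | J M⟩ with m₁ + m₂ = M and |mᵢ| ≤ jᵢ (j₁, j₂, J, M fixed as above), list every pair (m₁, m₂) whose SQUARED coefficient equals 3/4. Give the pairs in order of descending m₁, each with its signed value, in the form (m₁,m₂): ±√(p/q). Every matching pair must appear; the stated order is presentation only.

(3,0): +√(3/4)

Admissible pairs with m₁+m₂ = M = 3: (2,1), (3,0)
  (m₁,m₂)=(3,0): CG² = 3/4, CG = +√(3/4)   ← matches the target
  (m₁,m₂)=(2,1): CG² = 1/4, CG = −√(1/4)
Pairs with CG² = 3/4: (3,0): +√(3/4)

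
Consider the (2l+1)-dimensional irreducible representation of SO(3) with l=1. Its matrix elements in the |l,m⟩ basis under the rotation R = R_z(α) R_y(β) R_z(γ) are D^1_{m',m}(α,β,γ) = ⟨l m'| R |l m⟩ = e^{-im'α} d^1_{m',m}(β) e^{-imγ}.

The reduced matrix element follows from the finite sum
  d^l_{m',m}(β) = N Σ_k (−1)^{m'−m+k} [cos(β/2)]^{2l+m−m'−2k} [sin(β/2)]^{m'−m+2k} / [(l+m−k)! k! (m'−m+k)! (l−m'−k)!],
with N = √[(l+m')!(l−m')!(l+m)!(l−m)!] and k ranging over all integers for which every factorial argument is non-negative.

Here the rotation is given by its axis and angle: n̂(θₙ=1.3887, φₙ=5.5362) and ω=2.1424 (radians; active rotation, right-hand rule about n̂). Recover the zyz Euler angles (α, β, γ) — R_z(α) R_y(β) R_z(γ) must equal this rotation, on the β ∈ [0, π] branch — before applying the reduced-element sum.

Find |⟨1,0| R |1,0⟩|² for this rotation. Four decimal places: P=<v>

P=0.2405

Axis–angle → zyz. n̂ = (sinθₙcosφₙ, sinθₙsinφₙ, cosθₙ) = (+0.721609, -0.668196, +0.181092), ω = 2.1424.
R = I cosω + sinω [n̂]ₓ + (1−cosω) n̂n̂ᵀ gives
  R = [+0.261438, -0.895329, -0.360605; -0.590721, +0.147046, -0.793364; +0.763348, +0.420432, -0.490446]
β = atan2(√(R₁₃²+R₂₃²), R₃₃) = 2.083398; α = atan2(R₂₃, R₁₃) mod 2π = 4.285777; γ = atan2(R₃₂, −R₃₁) mod 2π = 2.638155
First d^1_{0,0}(β=2.0834), then the phase factors e^{-i(0)α} and e^{-i(0)γ}:
With c≡cos(β/2)=0.504754 and s≡sin(β/2)=0.863263, N=[1·1·1·1]^{1/2}=1.000000
k∈{0,1} keeps every argument non-negative
  k=0: (−1)^0·1.0000/(1)·0.5048^2·0.8633^0 = +0.254777
  k=1: (−1)^1·1.0000/(1)·0.5048^0·0.8633^2 = -0.745223
d^1_{0,0}(2.0834) = +0.254777 -0.745223 = -0.490446
|D^1_{0,0}|² = |d^1_{0,0}(β)|² = (-0.490446)² = 0.240538 (the z-rotation phases have unit modulus)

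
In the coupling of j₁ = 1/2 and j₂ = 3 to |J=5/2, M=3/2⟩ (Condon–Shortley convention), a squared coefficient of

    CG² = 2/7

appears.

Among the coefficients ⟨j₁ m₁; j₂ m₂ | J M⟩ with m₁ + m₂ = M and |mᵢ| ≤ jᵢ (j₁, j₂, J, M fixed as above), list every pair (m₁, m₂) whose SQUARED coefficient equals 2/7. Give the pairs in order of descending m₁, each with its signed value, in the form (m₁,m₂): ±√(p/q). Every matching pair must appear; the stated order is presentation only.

(1/2,1): +√(2/7)

Admissible pairs with m₁+m₂ = M = 3/2: (-1/2,2), (1/2,1)
  (m₁,m₂)=(1/2,1): CG² = 2/7, CG = +√(2/7)   ← matches the target
  (m₁,m₂)=(-1/2,2): CG² = 5/7, CG = −√(5/7)
Pairs with CG² = 2/7: (1/2,1): +√(2/7)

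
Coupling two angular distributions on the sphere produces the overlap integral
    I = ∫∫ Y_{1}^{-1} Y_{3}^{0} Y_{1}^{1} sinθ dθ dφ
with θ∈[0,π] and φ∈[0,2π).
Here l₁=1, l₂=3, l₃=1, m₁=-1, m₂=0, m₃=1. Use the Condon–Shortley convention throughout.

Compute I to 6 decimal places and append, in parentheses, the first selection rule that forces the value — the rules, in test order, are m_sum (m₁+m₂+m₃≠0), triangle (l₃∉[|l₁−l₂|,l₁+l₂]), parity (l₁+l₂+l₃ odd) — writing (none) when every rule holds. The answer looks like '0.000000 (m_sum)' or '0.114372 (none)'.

0.000000 (triangle)

triangle: need 2≤l₃≤4, have 1; I=0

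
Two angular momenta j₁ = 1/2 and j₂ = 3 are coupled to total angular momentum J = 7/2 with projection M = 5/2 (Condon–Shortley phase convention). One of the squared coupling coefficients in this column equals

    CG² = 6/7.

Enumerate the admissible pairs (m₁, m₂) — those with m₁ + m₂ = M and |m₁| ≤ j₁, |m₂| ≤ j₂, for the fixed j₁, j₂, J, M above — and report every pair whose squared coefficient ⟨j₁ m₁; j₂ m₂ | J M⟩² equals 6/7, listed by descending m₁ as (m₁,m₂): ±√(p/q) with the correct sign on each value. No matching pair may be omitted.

Admissible pairs with m₁+m₂ = M = 5/2: (-1/2,3), (1/2,2)
  (m₁,m₂)=(1/2,2): CG² = 6/7, CG = +√(6/7)   ← matches the target
  (m₁,m₂)=(-1/2,3): CG² = 1/7, CG = +√(1/7)
Pairs with CG² = 6/7: (1/2,2): +√(6/7)

(1/2,2): +√(6/7)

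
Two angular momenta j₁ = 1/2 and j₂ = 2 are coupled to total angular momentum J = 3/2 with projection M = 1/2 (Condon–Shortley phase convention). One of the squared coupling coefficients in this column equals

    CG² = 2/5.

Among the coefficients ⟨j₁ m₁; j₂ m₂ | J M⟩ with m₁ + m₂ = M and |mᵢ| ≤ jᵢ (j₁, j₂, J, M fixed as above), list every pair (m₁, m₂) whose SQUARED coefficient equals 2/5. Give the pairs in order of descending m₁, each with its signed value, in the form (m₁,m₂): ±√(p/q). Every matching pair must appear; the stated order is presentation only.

Admissible pairs with m₁+m₂ = M = 1/2: (-1/2,1), (1/2,0)
  (m₁,m₂)=(1/2,0): CG² = 2/5, CG = +√(2/5)   ← matches the target
  (m₁,m₂)=(-1/2,1): CG² = 3/5, CG = −√(3/5)
Pairs with CG² = 2/5: (1/2,0): +√(2/5)

(1/2,0): +√(2/5)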